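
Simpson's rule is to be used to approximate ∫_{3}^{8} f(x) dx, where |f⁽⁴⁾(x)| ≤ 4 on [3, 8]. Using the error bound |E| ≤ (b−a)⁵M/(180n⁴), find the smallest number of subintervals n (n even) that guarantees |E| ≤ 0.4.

4

Need 12500/(180n⁴) ≤ 0.4.
n⁴ ≥ 12500/(180·0.4) = 173.611 ⇒ n ≥ 3.6299, so the smallest even n is 4. (n must be even for Simpson's rule.)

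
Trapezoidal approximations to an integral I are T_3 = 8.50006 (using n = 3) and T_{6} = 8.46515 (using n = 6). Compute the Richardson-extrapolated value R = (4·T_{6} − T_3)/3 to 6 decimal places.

R = (4·T_{6} − T_3) / 3 = (4·8.46515 − 8.50006)/3 = (25.36054)/3 = 8.453513.

8.453513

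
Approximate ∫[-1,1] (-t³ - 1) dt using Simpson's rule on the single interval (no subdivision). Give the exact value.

S = (b−a)/6 · [f(-1) + 4f(0) + f(1)] = 0.333333·[0 + 4·(-1) + (-2)] = -2.

-2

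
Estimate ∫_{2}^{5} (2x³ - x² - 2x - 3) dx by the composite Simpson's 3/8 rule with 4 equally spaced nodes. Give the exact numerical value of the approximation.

235.5

h = (5 − 2)/3 = 1.
Nodes x₀,…,x₃ = 2, 3, 4, 5.
f(x) = 2x³ - x² - 2x - 3: f₀=5, f₁=36, f₂=101, f₃=212.
(3h/8)·[f₀ + 3f₁ + 3f₂ + f₃] = 0.375·(628) = 235.5.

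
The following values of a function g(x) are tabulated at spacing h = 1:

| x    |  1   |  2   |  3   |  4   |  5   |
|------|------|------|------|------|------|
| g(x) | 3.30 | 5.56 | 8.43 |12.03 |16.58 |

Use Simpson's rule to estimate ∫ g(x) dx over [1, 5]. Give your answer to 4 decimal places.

h = 1, n = 4.
(h/3)·[y₀ + 4y₁ + 2y₂ + 4y₃ + y₄] = 0.333333·(107.10) = 35.7000.

35.7000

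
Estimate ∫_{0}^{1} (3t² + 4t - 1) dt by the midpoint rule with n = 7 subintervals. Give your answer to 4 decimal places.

1.9949

h = (1 − 0)/7 = 0.142857.
Midpoints m₁,…,m₇ = 0.071429, 0.214286, 0.357143, 0.5, 0.642857, 0.785714, 0.928571.
f(m₁)=-0.698980, f(m₂)=-0.005102, f(m₃)=0.811224, f(m₄)=1.75, f(m₅)=2.811224, f(m₆)=3.994898, f(m₇)=5.301020.
h·[f(m₁) + f(m₂) + f(m₃) + f(m₄) + f(m₅) + f(m₆) + f(m₇)] = 0.142857·(13.964286) = 1.9949.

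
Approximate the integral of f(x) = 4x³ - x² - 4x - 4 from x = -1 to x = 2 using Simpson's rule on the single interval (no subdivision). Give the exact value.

S = (b−a)/6 · [f(-1) + 4f(0.5) + f(2)] = 0.5·[(-5) + 4·(-5.75) + 16] = -6.

-6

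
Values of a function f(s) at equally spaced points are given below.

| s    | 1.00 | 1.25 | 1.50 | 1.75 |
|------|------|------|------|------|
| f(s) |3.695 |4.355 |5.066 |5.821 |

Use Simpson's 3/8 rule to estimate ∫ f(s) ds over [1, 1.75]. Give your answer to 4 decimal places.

3.5418

h = 0.25, n = 3.
(3h/8)·[y₀ + 3y₁ + 3y₂ + y₃] = 0.09375·(37.779) = 3.5418.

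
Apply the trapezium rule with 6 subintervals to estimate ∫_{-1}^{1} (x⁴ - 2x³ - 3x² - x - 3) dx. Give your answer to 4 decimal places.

h = (1 − (-1))/6 = 0.333333.
Nodes x₀,…,x₆ = -1, -0.666667, -0.333333, 0, 0.333333, 0.666667, 1.
f(x) = x⁴ - 2x³ - 3x² - x - 3: f₀=-2, f₁=-2.876543, f₂=-2.913580, f₃=-3, f₄=-3.728395, f₅=-5.395062, f₆=-8.
(h/2)·[f₀ + 2f₁ + 2f₂ + 2f₃ + 2f₄ + 2f₅ + f₆] = 0.166667·(-45.827160) = -7.6379.

-7.6379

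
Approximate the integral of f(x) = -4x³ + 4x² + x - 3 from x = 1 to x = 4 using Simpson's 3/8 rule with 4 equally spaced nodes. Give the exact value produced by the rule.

h = (4 − 1)/3 = 1.
Nodes x₀,…,x₃ = 1, 2, 3, 4.
f(x) = -4x³ + 4x² + x - 3: f₀=-2, f₁=-17, f₂=-72, f₃=-191.
(3h/8)·[f₀ + 3f₁ + 3f₂ + f₃] = 0.375·(-460) = -172.5.

-172.5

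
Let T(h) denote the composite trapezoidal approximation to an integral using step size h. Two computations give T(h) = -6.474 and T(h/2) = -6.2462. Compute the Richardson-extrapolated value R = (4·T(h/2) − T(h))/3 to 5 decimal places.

-6.17027

R = (4·T(h/2) − T(h)) / 3 = (4·(-6.2462) − (-6.474))/3 = (-18.5108)/3 = -6.17027.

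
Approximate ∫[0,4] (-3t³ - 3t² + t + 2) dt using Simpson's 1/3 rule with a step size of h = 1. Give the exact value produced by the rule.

h = (4 − 0)/4 = 1.
Nodes t₀,…,t₄ = 0, 1, 2, 3, 4.
f(t) = -3t³ - 3t² + t + 2: f₀=2, f₁=-3, f₂=-32, f₃=-103, f₄=-234.
(h/3)·[f₀ + 4f₁ + 2f₂ + 4f₃ + f₄] = 0.333333·(-720) = -240.

-240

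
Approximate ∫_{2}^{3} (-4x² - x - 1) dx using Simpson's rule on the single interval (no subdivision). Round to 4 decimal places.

-28.8333

S = (b−a)/6 · [f(2) + 4f(2.5) + f(3)] = 0.166667·[(-19) + 4·(-28.5) + (-40)] = -28.8333.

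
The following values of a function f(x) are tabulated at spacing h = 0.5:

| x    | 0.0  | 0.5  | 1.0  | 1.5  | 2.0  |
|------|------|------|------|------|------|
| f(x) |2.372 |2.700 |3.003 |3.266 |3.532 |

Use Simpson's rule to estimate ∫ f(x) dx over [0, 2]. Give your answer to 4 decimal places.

5.9623

h = 0.5, n = 4.
(h/3)·[y₀ + 4y₁ + 2y₂ + 4y₃ + y₄] = 0.166667·(35.774) = 5.9623.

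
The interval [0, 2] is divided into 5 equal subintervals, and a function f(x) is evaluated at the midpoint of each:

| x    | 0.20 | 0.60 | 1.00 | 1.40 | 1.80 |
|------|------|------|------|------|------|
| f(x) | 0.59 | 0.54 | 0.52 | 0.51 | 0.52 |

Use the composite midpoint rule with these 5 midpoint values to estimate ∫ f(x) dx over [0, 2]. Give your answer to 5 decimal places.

1.07200

h = 0.4, n = 5.
h·[y(m₁) + y(m₂) + y(m₃) + y(m₄) + y(m₅)] = 0.4·(2.68) = 1.07200.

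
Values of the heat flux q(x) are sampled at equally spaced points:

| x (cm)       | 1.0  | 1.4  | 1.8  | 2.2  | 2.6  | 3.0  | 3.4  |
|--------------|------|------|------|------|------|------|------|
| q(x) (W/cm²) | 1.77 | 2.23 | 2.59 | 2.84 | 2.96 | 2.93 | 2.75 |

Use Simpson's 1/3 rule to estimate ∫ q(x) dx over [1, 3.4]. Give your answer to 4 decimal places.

6.3493

h = 0.4, n = 6.
(h/3)·[y₀ + 4y₁ + 2y₂ + 4y₃ + 2y₄ + 4y₅ + y₆] = 0.133333·(47.62) = 6.3493.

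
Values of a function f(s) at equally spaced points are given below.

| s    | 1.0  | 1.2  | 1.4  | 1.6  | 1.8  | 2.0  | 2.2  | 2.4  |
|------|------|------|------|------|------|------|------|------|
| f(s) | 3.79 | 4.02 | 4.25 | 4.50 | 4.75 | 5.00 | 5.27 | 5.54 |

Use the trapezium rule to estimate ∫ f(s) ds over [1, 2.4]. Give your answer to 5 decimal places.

6.49100

h = 0.2, n = 7.
(h/2)·[y₀ + 2y₁ + 2y₂ + 2y₃ + 2y₄ + 2y₅ + 2y₆ + y₇] = 0.1·(64.91) = 6.49100.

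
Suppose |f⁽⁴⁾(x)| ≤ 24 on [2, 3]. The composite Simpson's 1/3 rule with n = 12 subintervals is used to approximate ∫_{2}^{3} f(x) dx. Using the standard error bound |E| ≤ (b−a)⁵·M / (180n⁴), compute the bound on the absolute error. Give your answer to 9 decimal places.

|E| ≤ (1)⁵·24 / (180·12⁴) = 24/3732480 = 0.000006430.

0.000006430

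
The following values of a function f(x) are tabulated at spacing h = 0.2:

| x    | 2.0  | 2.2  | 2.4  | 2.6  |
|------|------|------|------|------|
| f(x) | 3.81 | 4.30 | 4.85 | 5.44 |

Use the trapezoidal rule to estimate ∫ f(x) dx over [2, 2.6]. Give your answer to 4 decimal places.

h = 0.2, n = 3.
(h/2)·[y₀ + 2y₁ + 2y₂ + y₃] = 0.1·(27.55) = 2.7550.

2.7550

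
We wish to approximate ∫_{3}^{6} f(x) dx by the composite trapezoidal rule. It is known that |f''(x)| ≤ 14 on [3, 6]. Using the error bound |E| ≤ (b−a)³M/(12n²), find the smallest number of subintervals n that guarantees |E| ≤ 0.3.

Need 378/(12n²) ≤ 0.3.
n² ≥ 378/(12·0.3) = 105 ⇒ n ≥ 10.2470, so the smallest n is 11.

11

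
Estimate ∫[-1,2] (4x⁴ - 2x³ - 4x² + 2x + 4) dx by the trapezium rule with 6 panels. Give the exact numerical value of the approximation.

h = (2 − (-1))/6 = 0.5.
Nodes x₀,…,x₆ = -1, -0.5, 0, 0.5, 1, 1.5, 2.
f(x) = 4x⁴ - 2x³ - 4x² + 2x + 4: f₀=4, f₁=2.5, f₂=4, f₃=4, f₄=4, f₅=11.5, f₆=40.
(h/2)·[f₀ + 2f₁ + 2f₂ + 2f₃ + 2f₄ + 2f₅ + f₆] = 0.25·(96) = 24.

24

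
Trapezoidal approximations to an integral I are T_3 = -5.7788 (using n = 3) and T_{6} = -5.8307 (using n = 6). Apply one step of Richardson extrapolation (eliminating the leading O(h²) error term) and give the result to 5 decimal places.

-5.84800

R = (4·T_{6} − T_3) / 3 = (4·(-5.8307) − (-5.7788))/3 = (-17.5440)/3 = -5.84800.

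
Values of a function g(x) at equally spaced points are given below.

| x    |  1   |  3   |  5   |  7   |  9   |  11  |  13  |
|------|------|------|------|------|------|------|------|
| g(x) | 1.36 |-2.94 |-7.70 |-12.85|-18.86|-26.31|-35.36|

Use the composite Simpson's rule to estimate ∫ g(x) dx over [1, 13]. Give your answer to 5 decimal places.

h = 2, n = 6.
(h/3)·[y₀ + 4y₁ + 2y₂ + 4y₃ + 2y₄ + 4y₅ + y₆] = 0.666667·(-255.52) = -170.34667.

-170.34667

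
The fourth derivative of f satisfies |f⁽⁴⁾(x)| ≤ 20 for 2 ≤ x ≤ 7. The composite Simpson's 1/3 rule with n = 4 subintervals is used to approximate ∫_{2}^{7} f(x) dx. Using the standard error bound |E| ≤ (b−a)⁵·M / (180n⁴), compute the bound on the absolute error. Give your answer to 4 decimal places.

1.3563

|E| ≤ (5)⁵·20 / (180·4⁴) = 62500/46080 = 1.3563.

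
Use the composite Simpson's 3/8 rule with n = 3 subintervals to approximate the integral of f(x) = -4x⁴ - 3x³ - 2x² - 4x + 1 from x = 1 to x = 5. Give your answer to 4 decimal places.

h = (5 − 1)/3 = 1.333333.
Nodes x₀,…,x₃ = 1, 2.333333, 3.666667, 5.
f(x) = -4x⁴ - 3x³ - 2x² - 4x + 1: f₀=-12, f₁=-175.901235, f₂=-911.456790, f₃=-2944.
(3h/8)·[f₀ + 3f₁ + 3f₂ + f₃] = 0.5·(-6218.074074) = -3109.0370.

-3109.0370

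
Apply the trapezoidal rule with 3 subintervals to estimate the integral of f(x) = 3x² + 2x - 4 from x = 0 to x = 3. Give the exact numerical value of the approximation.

25.5

h = (3 − 0)/3 = 1.
Nodes x₀,…,x₃ = 0, 1, 2, 3.
f(x) = 3x² + 2x - 4: f₀=-4, f₁=1, f₂=12, f₃=29.
(h/2)·[f₀ + 2f₁ + 2f₂ + f₃] = 0.5·(51) = 25.5.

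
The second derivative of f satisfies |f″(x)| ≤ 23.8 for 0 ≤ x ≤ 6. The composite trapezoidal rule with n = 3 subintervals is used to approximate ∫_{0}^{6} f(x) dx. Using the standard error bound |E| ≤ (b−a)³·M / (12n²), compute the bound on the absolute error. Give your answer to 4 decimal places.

|E| ≤ (6)³·23.8 / (12·3²) = 5140.8/108 = 47.6000.

47.6000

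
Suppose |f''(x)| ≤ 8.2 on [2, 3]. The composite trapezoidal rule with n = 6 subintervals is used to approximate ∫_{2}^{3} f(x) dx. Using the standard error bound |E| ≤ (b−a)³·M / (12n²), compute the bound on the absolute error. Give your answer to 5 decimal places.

0.01898

|E| ≤ (1)³·8.2 / (12·6²) = 8.2/432 = 0.01898.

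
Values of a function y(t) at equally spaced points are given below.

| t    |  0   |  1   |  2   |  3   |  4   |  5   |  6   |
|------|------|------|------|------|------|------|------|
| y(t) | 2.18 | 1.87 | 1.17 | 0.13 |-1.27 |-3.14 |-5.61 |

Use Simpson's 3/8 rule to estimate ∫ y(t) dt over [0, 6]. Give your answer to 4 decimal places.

-2.7300

h = 1, n = 6.
(3h/8)·[y₀ + 3y₁ + 3y₂ + 2y₃ + 3y₄ + 3y₅ + y₆] = 0.375·(-7.28) = -2.7300.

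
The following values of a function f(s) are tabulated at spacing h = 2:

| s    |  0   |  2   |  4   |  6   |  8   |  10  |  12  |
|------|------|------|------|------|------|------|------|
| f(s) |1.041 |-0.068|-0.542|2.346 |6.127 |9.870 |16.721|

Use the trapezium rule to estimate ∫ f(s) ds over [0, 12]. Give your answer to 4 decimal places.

h = 2, n = 6.
(h/2)·[y₀ + 2y₁ + 2y₂ + 2y₃ + 2y₄ + 2y₅ + y₆] = 1·(53.228) = 53.2280.

53.2280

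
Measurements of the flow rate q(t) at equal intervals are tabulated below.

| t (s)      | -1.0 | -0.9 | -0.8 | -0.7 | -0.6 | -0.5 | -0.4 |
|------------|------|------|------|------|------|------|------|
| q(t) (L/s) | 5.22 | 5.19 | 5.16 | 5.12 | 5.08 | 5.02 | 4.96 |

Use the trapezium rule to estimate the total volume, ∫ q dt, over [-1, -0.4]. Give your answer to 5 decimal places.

h = 0.1, n = 6.
(h/2)·[y₀ + 2y₁ + 2y₂ + 2y₃ + 2y₄ + 2y₅ + y₆] = 0.05·(61.32) = 3.06600.

3.06600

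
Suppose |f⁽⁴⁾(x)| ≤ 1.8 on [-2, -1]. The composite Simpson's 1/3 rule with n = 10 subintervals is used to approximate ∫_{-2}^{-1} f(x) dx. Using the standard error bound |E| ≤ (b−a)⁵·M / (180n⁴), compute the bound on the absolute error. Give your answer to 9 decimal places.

0.000001000

|E| ≤ (1)⁵·1.8 / (180·10⁴) = 1.8/1800000 = 0.000001000.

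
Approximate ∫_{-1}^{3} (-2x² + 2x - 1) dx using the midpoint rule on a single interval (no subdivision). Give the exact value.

M = (b−a)·f(1) = 4·(-1) = -4.

-4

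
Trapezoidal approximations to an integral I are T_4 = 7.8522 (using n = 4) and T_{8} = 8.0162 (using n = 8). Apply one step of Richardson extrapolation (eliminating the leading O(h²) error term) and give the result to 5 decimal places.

R = (4·T_{8} − T_4) / 3 = (4·8.0162 − 7.8522)/3 = (24.2126)/3 = 8.07087.

8.07087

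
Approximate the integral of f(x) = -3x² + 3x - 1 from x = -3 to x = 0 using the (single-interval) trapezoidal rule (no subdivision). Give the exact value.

-57

T = (b−a)/2 · [f(-3) + f(0)] = 1.5·[(-37) + (-1)] = -57.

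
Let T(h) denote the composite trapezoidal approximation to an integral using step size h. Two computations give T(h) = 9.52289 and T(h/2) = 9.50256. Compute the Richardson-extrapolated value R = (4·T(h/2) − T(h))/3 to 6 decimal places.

9.495783

R = (4·T(h/2) − T(h)) / 3 = (4·9.50256 − 9.52289)/3 = (28.48735)/3 = 9.495783.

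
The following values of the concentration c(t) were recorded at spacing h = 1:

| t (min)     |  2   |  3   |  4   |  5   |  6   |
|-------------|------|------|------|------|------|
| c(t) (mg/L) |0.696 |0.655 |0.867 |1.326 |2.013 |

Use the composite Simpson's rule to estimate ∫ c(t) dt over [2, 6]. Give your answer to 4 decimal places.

h = 1, n = 4.
(h/3)·[y₀ + 4y₁ + 2y₂ + 4y₃ + y₄] = 0.333333·(12.367) = 4.1223.

4.1223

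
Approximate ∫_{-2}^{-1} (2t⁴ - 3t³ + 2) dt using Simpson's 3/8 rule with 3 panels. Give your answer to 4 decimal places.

25.6574

h = (-1 − (-2))/3 = 0.333333.
Nodes t₀,…,t₃ = -2, -1.666667, -1.333333, -1.
f(t) = 2t⁴ - 3t³ + 2: f₀=58, f₁=31.320988, f₂=15.432099, f₃=7.
(3h/8)·[f₀ + 3f₁ + 3f₂ + f₃] = 0.125·(205.259259) = 25.6574.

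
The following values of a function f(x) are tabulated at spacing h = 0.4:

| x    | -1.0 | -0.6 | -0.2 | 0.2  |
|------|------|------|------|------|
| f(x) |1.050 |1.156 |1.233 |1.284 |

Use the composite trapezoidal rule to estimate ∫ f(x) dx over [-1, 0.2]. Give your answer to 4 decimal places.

h = 0.4, n = 3.
(h/2)·[y₀ + 2y₁ + 2y₂ + y₃] = 0.2·(7.112) = 1.4224.

1.4224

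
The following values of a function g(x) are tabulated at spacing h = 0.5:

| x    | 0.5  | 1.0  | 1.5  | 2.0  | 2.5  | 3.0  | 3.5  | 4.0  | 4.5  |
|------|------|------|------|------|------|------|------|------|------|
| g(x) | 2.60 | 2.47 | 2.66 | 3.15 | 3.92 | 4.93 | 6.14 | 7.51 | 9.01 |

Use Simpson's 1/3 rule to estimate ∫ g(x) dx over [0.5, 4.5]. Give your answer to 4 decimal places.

h = 0.5, n = 8.
(h/3)·[y₀ + 4y₁ + 2y₂ + 4y₃ + 2y₄ + 4y₅ + 2y₆ + 4y₇ + y₈] = 0.166667·(109.29) = 18.2150.

18.2150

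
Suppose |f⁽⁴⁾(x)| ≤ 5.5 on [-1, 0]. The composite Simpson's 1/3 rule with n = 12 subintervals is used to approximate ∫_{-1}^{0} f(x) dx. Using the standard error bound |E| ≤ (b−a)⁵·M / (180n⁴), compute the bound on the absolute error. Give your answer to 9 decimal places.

|E| ≤ (1)⁵·5.5 / (180·12⁴) = 5.5/3732480 = 0.000001474.

0.000001474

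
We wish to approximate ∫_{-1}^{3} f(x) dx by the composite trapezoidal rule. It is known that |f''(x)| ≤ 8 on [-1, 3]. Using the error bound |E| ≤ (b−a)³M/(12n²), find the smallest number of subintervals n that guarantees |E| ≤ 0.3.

12

Need 512/(12n²) ≤ 0.3.
n² ≥ 512/(12·0.3) = 142.222 ⇒ n ≥ 11.9257, so the smallest n is 12.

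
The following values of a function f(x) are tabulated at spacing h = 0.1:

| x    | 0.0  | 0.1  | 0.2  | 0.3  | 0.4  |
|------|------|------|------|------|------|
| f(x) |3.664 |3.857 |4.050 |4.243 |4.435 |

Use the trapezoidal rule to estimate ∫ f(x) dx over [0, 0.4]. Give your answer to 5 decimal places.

h = 0.1, n = 4.
(h/2)·[y₀ + 2y₁ + 2y₂ + 2y₃ + y₄] = 0.05·(32.399) = 1.61995.

1.61995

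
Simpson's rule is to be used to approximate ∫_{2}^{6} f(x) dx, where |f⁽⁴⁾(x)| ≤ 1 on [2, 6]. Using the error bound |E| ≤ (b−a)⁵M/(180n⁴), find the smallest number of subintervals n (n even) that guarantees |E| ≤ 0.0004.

12

Need 1024/(180n⁴) ≤ 0.0004.
n⁴ ≥ 1024/(180·0.0004) = 14222.2 ⇒ n ≥ 10.9205, so the smallest even n is 12. (n must be even for Simpson's rule.)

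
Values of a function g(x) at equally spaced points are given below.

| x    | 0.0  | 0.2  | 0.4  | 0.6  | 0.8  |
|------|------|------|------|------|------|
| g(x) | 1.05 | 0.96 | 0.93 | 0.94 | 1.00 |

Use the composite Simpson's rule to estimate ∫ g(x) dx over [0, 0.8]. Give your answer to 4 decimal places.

0.7673

h = 0.2, n = 4.
(h/3)·[y₀ + 4y₁ + 2y₂ + 4y₃ + y₄] = 0.066667·(11.51) = 0.7673.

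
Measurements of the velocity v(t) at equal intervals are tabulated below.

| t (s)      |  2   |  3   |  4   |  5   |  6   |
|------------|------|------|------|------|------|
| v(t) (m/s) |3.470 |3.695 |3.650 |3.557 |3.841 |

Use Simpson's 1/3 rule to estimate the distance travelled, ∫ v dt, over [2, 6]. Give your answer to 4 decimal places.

h = 1, n = 4.
(h/3)·[y₀ + 4y₁ + 2y₂ + 4y₃ + y₄] = 0.333333·(43.619) = 14.5397.

14.5397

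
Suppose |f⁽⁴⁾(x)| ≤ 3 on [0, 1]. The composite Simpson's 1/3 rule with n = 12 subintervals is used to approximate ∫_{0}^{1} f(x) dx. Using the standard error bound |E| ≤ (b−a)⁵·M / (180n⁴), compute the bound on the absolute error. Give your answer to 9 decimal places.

0.000000804

|E| ≤ (1)⁵·3 / (180·12⁴) = 3/3732480 = 0.000000804.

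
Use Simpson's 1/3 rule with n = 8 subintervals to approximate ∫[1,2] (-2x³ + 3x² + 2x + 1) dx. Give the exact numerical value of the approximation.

h = (2 − 1)/8 = 0.125.
Nodes x₀,…,x₈ = 1, 1.125, 1.25, 1.375, 1.5, 1.625, 1.75, 1.875, 2.
f(x) = -2x³ + 3x² + 2x + 1: f₀=4, f₁=4.19921875, f₂=4.28125, f₃=4.22265625, f₄=4, f₅=3.58984375, f₆=2.96875, f₇=2.11328125, f₈=1.
(h/3)·[f₀ + 4f₁ + 2f₂ + 4f₃ + 2f₄ + 4f₅ + 2f₆ + 4f₇ + f₈] = 0.041667·(84) = 3.5.

3.5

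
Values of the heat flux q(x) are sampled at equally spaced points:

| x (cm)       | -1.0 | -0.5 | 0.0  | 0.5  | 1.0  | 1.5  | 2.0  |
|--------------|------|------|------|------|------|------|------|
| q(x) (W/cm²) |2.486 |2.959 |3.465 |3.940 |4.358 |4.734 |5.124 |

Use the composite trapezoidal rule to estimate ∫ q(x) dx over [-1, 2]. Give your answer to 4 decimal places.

11.6305

h = 0.5, n = 6.
(h/2)·[y₀ + 2y₁ + 2y₂ + 2y₃ + 2y₄ + 2y₅ + y₆] = 0.25·(46.522) = 11.6305.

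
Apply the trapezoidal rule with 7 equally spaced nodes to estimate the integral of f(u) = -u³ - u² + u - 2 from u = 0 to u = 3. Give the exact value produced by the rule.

h = (3 − 0)/6 = 0.5.
Nodes u₀,…,u₆ = 0, 0.5, 1, 1.5, 2, 2.5, 3.
f(u) = -u³ - u² + u - 2: f₀=-2, f₁=-1.875, f₂=-3, f₃=-6.125, f₄=-12, f₅=-21.375, f₆=-35.
(h/2)·[f₀ + 2f₁ + 2f₂ + 2f₃ + 2f₄ + 2f₅ + f₆] = 0.25·(-125.75) = -31.4375.

-31.4375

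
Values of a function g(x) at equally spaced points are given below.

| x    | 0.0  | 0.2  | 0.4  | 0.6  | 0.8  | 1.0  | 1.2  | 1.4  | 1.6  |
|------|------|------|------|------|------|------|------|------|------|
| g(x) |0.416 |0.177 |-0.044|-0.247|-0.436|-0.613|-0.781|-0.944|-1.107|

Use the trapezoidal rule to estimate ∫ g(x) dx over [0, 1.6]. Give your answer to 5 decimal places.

h = 0.2, n = 8.
(h/2)·[y₀ + 2y₁ + 2y₂ + 2y₃ + 2y₄ + 2y₅ + 2y₆ + 2y₇ + y₈] = 0.1·(-6.467) = -0.64670.

-0.64670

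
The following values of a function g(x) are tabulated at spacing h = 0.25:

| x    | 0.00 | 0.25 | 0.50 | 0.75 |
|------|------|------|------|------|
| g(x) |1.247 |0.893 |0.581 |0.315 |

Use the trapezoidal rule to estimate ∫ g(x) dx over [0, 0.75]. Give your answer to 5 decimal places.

h = 0.25, n = 3.
(h/2)·[y₀ + 2y₁ + 2y₂ + y₃] = 0.125·(4.510) = 0.56375.

0.56375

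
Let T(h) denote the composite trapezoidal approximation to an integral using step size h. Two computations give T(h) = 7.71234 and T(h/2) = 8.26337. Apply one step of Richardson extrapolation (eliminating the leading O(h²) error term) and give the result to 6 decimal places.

8.447047

R = (4·T(h/2) − T(h)) / 3 = (4·8.26337 − 7.71234)/3 = (25.34114)/3 = 8.447047.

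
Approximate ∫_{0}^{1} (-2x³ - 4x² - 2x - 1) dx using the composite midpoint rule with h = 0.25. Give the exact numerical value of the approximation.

-3.796875

h = (1 − 0)/4 = 0.25.
Midpoints m₁,…,m₄ = 0.125, 0.375, 0.625, 0.875.
f(m₁)=-1.31640625, f(m₂)=-2.41796875, f(m₃)=-4.30078125, f(m₄)=-7.15234375.
h·[f(m₁) + f(m₂) + f(m₃) + f(m₄)] = 0.25·(-15.1875) = -3.796875.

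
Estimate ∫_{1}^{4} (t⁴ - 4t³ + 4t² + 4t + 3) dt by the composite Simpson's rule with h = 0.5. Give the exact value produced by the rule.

72.625

h = (4 − 1)/6 = 0.5.
Nodes t₀,…,t₆ = 1, 1.5, 2, 2.5, 3, 3.5, 4.
f(t) = t⁴ - 4t³ + 4t² + 4t + 3: f₀=8, f₁=9.5625, f₂=11, f₃=14.5625, f₄=24, f₅=44.5625, f₆=83.
(h/3)·[f₀ + 4f₁ + 2f₂ + 4f₃ + 2f₄ + 4f₅ + f₆] = 0.166667·(435.75) = 72.625.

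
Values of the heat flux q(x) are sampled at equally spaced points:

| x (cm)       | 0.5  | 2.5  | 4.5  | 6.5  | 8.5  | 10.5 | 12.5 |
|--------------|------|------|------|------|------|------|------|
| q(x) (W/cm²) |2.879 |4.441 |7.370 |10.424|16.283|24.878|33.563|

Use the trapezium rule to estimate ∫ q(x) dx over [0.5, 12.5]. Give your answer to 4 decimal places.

h = 2, n = 6.
(h/2)·[y₀ + 2y₁ + 2y₂ + 2y₃ + 2y₄ + 2y₅ + y₆] = 1·(163.234) = 163.2340.

163.2340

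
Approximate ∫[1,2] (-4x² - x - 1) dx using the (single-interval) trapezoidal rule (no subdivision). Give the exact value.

-12.5

T = (b−a)/2 · [f(1) + f(2)] = 0.5·[(-6) + (-19)] = -12.5.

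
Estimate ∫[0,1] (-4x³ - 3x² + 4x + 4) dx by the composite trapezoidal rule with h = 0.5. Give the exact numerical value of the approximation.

h = (1 − 0)/2 = 0.5.
Nodes x₀,…,x₂ = 0, 0.5, 1.
f(x) = -4x³ - 3x² + 4x + 4: f₀=4, f₁=4.75, f₂=1.
(h/2)·[f₀ + 2f₁ + f₂] = 0.25·(14.5) = 3.625.

3.625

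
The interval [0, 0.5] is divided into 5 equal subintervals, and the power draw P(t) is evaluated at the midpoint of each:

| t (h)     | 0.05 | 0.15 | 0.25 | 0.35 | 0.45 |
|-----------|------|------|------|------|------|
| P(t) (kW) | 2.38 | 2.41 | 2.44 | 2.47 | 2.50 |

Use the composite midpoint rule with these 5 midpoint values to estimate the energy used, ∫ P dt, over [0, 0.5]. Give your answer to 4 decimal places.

1.2200

h = 0.1, n = 5.
h·[y(m₁) + y(m₂) + y(m₃) + y(m₄) + y(m₅)] = 0.1·(12.20) = 1.2200.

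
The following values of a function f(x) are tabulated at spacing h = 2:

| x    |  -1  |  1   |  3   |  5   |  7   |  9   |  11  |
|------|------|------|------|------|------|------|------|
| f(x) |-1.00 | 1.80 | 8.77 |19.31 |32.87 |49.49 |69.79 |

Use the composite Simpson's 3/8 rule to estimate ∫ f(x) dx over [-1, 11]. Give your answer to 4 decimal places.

h = 2, n = 6.
(3h/8)·[y₀ + 3y₁ + 3y₂ + 2y₃ + 3y₄ + 3y₅ + y₆] = 0.75·(386.20) = 289.6500.

289.6500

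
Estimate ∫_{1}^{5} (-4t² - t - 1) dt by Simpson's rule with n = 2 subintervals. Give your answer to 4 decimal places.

-181.3333

h = (5 − 1)/2 = 2.
Nodes t₀,…,t₂ = 1, 3, 5.
f(t) = -4t² - t - 1: f₀=-6, f₁=-40, f₂=-106.
(h/3)·[f₀ + 4f₁ + f₂] = 0.666667·(-272) = -181.3333.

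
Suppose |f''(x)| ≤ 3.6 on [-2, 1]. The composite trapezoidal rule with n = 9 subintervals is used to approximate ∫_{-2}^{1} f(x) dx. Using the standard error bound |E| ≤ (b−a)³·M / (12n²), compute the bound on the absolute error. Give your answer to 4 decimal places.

0.1000

|E| ≤ (3)³·3.6 / (12·9²) = 97.2/972 = 0.1000.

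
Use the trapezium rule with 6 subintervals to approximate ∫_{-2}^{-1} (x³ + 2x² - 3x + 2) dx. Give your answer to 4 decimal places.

h = (-1 − (-2))/6 = 0.166667.
Nodes x₀,…,x₆ = -2, -1.833333, -1.666667, -1.5, -1.333333, -1.166667, -1.
f(x) = x³ + 2x² - 3x + 2: f₀=8, f₁=8.060185, f₂=7.925926, f₃=7.625, f₄=7.185185, f₅=6.634259, f₆=6.
(h/2)·[f₀ + 2f₁ + 2f₂ + 2f₃ + 2f₄ + 2f₅ + f₆] = 0.083333·(88.861111) = 7.4051.

7.4051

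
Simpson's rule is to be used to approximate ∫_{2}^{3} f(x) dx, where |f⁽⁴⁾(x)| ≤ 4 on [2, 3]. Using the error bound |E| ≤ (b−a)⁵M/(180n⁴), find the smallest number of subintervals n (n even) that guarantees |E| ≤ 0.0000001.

Need 4/(180n⁴) ≤ 0.0000001.
n⁴ ≥ 4/(180·0.0000001) = 222222 ⇒ n ≥ 21.7119, so the smallest even n is 22. (n must be even for Simpson's rule.)

22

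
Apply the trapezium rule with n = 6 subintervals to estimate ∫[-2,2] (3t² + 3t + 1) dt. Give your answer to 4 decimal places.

h = (2 − (-2))/6 = 0.666667.
Nodes t₀,…,t₆ = -2, -1.333333, -0.666667, 0, 0.666667, 1.333333, 2.
f(t) = 3t² + 3t + 1: f₀=7, f₁=2.333333, f₂=0.333333, f₃=1, f₄=4.333333, f₅=10.333333, f₆=19.
(h/2)·[f₀ + 2f₁ + 2f₂ + 2f₃ + 2f₄ + 2f₅ + f₆] = 0.333333·(62.666667) = 20.8889.

20.8889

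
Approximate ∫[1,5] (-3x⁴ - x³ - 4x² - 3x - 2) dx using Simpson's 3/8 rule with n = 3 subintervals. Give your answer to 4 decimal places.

h = (5 − 1)/3 = 1.333333.
Nodes x₀,…,x₃ = 1, 2.333333, 3.666667, 5.
f(x) = -3x⁴ - x³ - 4x² - 3x - 2: f₀=-13, f₁=-132.407407, f₂=-658.333333, f₃=-2117.
(3h/8)·[f₀ + 3f₁ + 3f₂ + f₃] = 0.5·(-4502.222222) = -2251.1111.

-2251.1111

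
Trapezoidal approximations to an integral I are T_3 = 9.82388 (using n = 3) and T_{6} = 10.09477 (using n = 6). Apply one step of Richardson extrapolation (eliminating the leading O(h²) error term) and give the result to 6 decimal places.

10.185067

R = (4·T_{6} − T_3) / 3 = (4·10.09477 − 9.82388)/3 = (30.55520)/3 = 10.185067.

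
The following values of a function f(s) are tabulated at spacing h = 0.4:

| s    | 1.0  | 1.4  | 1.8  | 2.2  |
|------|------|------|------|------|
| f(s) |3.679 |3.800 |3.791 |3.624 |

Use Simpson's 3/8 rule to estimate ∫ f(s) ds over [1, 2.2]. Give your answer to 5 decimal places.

h = 0.4, n = 3.
(3h/8)·[y₀ + 3y₁ + 3y₂ + y₃] = 0.15·(30.076) = 4.51140.

4.51140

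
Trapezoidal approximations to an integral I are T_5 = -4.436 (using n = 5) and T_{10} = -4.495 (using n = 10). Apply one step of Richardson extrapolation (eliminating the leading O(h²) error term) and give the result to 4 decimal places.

-4.5147

R = (4·T_{10} − T_5) / 3 = (4·(-4.495) − (-4.436))/3 = (-13.544)/3 = -4.5147.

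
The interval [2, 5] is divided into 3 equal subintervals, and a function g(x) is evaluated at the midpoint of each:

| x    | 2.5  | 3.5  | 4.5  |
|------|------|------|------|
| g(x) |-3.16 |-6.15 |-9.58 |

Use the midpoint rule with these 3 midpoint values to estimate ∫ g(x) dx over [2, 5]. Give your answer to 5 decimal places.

-18.89000

h = 1, n = 3.
h·[y(m₁) + y(m₂) + y(m₃)] = 1·(-18.89) = -18.89000.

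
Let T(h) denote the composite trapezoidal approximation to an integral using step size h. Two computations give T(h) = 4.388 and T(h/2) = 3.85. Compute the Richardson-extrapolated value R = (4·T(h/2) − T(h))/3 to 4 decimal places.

3.6707

R = (4·T(h/2) − T(h)) / 3 = (4·3.85 − 4.388)/3 = (11.012)/3 = 3.6707.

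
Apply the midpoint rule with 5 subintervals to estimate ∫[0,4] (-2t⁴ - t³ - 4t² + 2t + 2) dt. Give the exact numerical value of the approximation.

h = (4 − 0)/5 = 0.8.
Midpoints m₁,…,m₅ = 0.4, 1.2, 2, 2.8, 3.6.
f(m₁)=2.0448, f(m₂)=-7.2352, f(m₃)=-50, f(m₄)=-168.6432, f(m₅)=-425.2192.
h·[f(m₁) + f(m₂) + f(m₃) + f(m₄) + f(m₅)] = 0.8·(-649.0528) = -519.24224.

-519.24224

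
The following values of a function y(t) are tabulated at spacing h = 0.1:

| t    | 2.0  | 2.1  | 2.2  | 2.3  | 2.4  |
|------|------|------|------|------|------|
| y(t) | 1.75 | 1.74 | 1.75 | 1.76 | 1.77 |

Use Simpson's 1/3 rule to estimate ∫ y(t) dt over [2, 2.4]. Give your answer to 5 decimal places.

0.70067

h = 0.1, n = 4.
(h/3)·[y₀ + 4y₁ + 2y₂ + 4y₃ + y₄] = 0.033333·(21.02) = 0.70067.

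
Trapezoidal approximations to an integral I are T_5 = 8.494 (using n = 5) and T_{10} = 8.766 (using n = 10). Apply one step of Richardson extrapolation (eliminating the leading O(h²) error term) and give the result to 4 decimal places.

8.8567

R = (4·T_{10} − T_5) / 3 = (4·8.766 − 8.494)/3 = (26.570)/3 = 8.8567.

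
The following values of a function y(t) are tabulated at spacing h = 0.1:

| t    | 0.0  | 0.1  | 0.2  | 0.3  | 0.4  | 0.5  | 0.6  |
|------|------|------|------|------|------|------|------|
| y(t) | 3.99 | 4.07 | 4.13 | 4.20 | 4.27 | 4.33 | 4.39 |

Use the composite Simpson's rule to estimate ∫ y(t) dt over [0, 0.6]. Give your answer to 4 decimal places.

2.5193

h = 0.1, n = 6.
(h/3)·[y₀ + 4y₁ + 2y₂ + 4y₃ + 2y₄ + 4y₅ + y₆] = 0.033333·(75.58) = 2.5193.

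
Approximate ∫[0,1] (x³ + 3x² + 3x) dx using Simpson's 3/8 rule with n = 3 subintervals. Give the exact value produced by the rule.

h = (1 − 0)/3 = 0.333333.
Nodes x₀,…,x₃ = 0, 0.333333, 0.666667, 1.
f(x) = x³ + 3x² + 3x: f₀=0, f₁=1.370370, f₂=3.629630, f₃=7.
(3h/8)·[f₀ + 3f₁ + 3f₂ + f₃] = 0.125·(22) = 2.75.

2.75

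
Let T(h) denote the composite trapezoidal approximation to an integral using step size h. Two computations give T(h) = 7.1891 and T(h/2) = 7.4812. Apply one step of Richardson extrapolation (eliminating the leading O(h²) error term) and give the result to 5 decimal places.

7.57857

R = (4·T(h/2) − T(h)) / 3 = (4·7.4812 − 7.1891)/3 = (22.7357)/3 = 7.57857.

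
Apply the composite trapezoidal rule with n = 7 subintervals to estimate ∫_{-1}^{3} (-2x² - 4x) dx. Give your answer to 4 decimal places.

h = (3 − (-1))/7 = 0.571429.
Nodes x₀,…,x₇ = -1, -0.428571, 0.142857, 0.714286, 1.285714, 1.857143, 2.428571, 3.
f(x) = -2x² - 4x: f₀=2, f₁=1.346939, f₂=-0.612245, f₃=-3.877551, f₄=-8.448980, f₅=-14.326531, f₆=-21.510204, f₇=-30.
(h/2)·[f₀ + 2f₁ + 2f₂ + 2f₃ + 2f₄ + 2f₅ + 2f₆ + f₇] = 0.285714·(-122.857143) = -35.1020.

-35.1020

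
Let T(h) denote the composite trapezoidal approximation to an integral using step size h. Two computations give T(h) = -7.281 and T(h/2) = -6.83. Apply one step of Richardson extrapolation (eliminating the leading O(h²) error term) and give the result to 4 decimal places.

R = (4·T(h/2) − T(h)) / 3 = (4·(-6.83) − (-7.281))/3 = (-20.039)/3 = -6.6797.

-6.6797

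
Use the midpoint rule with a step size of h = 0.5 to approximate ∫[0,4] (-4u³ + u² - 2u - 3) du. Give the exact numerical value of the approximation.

h = (4 − 0)/8 = 0.5.
Midpoints m₁,…,m₈ = 0.25, 0.75, 1.25, 1.75, 2.25, 2.75, 3.25, 3.75.
f(m₁)=-3.5, f(m₂)=-5.625, f(m₃)=-11.75, f(m₄)=-24.875, f(m₅)=-48, f(m₆)=-84.125, f(m₇)=-136.25, f(m₈)=-207.375.
h·[f(m₁) + f(m₂) + f(m₃) + f(m₄) + f(m₅) + f(m₆) + f(m₇) + f(m₈)] = 0.5·(-521.5) = -260.75.

-260.75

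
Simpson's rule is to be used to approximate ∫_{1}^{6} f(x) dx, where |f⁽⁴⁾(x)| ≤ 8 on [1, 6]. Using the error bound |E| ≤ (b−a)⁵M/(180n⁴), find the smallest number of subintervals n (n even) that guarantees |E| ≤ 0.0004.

26

Need 25000/(180n⁴) ≤ 0.0004.
n⁴ ≥ 25000/(180·0.0004) = 347222 ⇒ n ≥ 24.2746, so the smallest even n is 26. (n must be even for Simpson's rule.)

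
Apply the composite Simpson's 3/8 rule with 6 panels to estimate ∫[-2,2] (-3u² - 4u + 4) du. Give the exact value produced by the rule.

0

h = (2 − (-2))/6 = 0.666667.
Nodes u₀,…,u₆ = -2, -1.333333, -0.666667, 0, 0.666667, 1.333333, 2.
f(u) = -3u² - 4u + 4: f₀=0, f₁=4, f₂=5.333333, f₃=4, f₄=0, f₅=-6.666667, f₆=-16.
(3h/8)·[f₀ + 3f₁ + 3f₂ + 2f₃ + 3f₄ + 3f₅ + f₆] = 0.25·(0) = 0.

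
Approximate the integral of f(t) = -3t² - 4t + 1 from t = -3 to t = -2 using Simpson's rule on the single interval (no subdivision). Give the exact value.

S = (b−a)/6 · [f(-3) + 4f(-2.5) + f(-2)] = 0.166667·[(-14) + 4·(-7.75) + (-3)] = -8.

-8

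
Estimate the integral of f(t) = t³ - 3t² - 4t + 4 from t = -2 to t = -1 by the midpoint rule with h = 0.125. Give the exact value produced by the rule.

-0.740234375

h = (-1 − (-2))/8 = 0.125.
Midpoints m₁,…,m₈ = -1.9375, -1.8125, -1.6875, -1.5625, -1.4375, -1.3125, -1.1875, -1.0625.
f(m₁)=-6.784912109375, f(m₂)=-4.559814453125, f(m₃)=-2.598388671875, f(m₄)=-0.888916015625, f(m₅)=0.580322265625, f(m₆)=1.821044921875, f(m₇)=2.844970703125, f(m₈)=3.663818359375.
h·[f(m₁) + f(m₂) + f(m₃) + f(m₄) + f(m₅) + f(m₆) + f(m₇) + f(m₈)] = 0.125·(-5.921875) = -0.740234375.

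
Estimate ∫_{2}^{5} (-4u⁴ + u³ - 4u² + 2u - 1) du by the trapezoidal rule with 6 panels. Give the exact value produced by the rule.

h = (5 − 2)/6 = 0.5.
Nodes u₀,…,u₆ = 2, 2.5, 3, 3.5, 4, 4.5, 5.
f(u) = -4u⁴ + u³ - 4u² + 2u - 1: f₀=-69, f₁=-161.625, f₂=-328, f₃=-600.375, f₄=-1017, f₅=-1622.125, f₆=-2466.
(h/2)·[f₀ + 2f₁ + 2f₂ + 2f₃ + 2f₄ + 2f₅ + f₆] = 0.25·(-9993.25) = -2498.3125.

-2498.3125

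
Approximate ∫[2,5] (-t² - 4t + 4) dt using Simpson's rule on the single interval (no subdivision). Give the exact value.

-69

S = (b−a)/6 · [f(2) + 4f(3.5) + f(5)] = 0.5·[(-8) + 4·(-22.25) + (-41)] = -69.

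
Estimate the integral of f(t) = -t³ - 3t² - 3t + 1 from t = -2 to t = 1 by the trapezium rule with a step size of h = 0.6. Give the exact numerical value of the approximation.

1.98

h = (1 − (-2))/5 = 0.6.
Nodes t₀,…,t₅ = -2, -1.4, -0.8, -0.2, 0.4, 1.
f(t) = -t³ - 3t² - 3t + 1: f₀=3, f₁=2.064, f₂=1.992, f₃=1.488, f₄=-0.744, f₅=-6.
(h/2)·[f₀ + 2f₁ + 2f₂ + 2f₃ + 2f₄ + f₅] = 0.3·(6.6) = 1.98.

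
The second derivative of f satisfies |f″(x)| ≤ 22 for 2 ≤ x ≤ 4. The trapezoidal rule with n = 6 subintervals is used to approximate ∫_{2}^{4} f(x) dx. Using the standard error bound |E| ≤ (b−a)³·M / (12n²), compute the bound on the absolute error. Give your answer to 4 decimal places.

0.4074

|E| ≤ (2)³·22 / (12·6²) = 176/432 = 0.4074.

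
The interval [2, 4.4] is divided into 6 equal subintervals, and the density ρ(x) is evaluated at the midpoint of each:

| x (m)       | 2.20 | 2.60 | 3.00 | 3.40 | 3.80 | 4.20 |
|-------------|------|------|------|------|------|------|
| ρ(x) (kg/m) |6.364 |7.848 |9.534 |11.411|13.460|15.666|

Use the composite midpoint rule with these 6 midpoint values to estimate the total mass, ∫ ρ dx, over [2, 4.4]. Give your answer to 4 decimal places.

h = 0.4, n = 6.
h·[y(m₁) + y(m₂) + y(m₃) + y(m₄) + y(m₅) + y(m₆)] = 0.4·(64.283) = 25.7132.

25.7132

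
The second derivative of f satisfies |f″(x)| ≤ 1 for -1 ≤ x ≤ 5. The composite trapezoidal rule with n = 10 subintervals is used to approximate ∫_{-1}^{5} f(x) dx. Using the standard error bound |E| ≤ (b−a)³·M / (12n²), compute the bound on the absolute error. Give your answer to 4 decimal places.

0.1800

|E| ≤ (6)³·1 / (12·10²) = 216/1200 = 0.1800.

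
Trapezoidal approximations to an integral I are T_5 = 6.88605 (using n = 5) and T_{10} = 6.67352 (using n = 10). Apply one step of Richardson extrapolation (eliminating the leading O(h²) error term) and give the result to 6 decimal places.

6.602677

R = (4·T_{10} − T_5) / 3 = (4·6.67352 − 6.88605)/3 = (19.80803)/3 = 6.602677.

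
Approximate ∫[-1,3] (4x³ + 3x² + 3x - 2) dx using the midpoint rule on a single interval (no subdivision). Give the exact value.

32

M = (b−a)·f(1) = 4·(8) = 32.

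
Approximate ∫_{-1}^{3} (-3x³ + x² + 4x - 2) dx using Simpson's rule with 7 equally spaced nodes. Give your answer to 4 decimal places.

h = (3 − (-1))/6 = 0.666667.
Nodes x₀,…,x₆ = -1, -0.333333, 0.333333, 1, 1.666667, 2.333333, 3.
f(x) = -3x³ + x² + 4x - 2: f₀=-2, f₁=-3.111111, f₂=-0.666667, f₃=0, f₄=-6.444444, f₅=-25.333333, f₆=-62.
(h/3)·[f₀ + 4f₁ + 2f₂ + 4f₃ + 2f₄ + 4f₅ + f₆] = 0.222222·(-192) = -42.6667.

-42.6667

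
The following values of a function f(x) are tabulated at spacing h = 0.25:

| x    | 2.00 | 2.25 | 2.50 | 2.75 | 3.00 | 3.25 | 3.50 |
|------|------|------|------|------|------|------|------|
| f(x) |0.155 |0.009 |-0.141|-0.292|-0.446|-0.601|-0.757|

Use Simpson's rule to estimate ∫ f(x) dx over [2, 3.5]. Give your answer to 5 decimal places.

-0.44267

h = 0.25, n = 6.
(h/3)·[y₀ + 4y₁ + 2y₂ + 4y₃ + 2y₄ + 4y₅ + y₆] = 0.083333·(-5.312) = -0.44267.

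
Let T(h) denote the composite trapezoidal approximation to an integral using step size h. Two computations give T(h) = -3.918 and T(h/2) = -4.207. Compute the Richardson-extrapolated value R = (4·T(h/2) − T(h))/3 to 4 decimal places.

-4.3033

R = (4·T(h/2) − T(h)) / 3 = (4·(-4.207) − (-3.918))/3 = (-12.910)/3 = -4.3033.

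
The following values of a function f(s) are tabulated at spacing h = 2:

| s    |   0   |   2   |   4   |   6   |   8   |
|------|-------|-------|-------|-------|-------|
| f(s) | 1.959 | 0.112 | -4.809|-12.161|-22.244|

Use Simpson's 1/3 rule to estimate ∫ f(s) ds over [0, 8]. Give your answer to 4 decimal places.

h = 2, n = 4.
(h/3)·[y₀ + 4y₁ + 2y₂ + 4y₃ + y₄] = 0.666667·(-78.099) = -52.0660.

-52.0660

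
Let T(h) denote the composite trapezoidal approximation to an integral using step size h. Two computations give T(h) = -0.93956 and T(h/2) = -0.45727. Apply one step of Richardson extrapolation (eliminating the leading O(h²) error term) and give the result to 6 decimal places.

R = (4·T(h/2) − T(h)) / 3 = (4·(-0.45727) − (-0.93956))/3 = (-0.88952)/3 = -0.296507.

-0.296507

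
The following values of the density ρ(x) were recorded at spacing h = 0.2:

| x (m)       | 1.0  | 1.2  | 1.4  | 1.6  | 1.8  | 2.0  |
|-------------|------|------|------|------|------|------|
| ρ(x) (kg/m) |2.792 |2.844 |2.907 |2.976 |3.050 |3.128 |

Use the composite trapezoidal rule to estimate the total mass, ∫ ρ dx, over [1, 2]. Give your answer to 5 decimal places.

2.94740

h = 0.2, n = 5.
(h/2)·[y₀ + 2y₁ + 2y₂ + 2y₃ + 2y₄ + y₅] = 0.1·(29.474) = 2.94740.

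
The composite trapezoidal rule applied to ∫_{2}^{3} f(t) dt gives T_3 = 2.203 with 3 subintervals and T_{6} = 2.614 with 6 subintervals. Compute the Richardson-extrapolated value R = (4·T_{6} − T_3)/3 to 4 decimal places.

2.7510

R = (4·T_{6} − T_3) / 3 = (4·2.614 − 2.203)/3 = (8.253)/3 = 2.7510.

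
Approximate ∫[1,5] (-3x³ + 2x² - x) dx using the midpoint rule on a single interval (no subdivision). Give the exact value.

-264

M = (b−a)·f(3) = 4·(-66) = -264.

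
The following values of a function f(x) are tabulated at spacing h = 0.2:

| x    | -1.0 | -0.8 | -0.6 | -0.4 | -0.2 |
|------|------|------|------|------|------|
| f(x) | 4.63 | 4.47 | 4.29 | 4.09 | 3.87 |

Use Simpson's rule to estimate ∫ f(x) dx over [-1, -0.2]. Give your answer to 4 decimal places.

h = 0.2, n = 4.
(h/3)·[y₀ + 4y₁ + 2y₂ + 4y₃ + y₄] = 0.066667·(51.32) = 3.4213.

3.4213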